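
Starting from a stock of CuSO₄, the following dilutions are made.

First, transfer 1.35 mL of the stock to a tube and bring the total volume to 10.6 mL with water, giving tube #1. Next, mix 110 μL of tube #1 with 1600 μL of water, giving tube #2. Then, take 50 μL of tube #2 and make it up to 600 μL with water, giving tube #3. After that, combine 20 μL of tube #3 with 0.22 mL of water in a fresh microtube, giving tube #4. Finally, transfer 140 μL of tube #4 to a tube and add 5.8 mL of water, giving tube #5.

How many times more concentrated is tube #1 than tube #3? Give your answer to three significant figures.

187

Step 1: 1.35 mL brought to 10.6 mL → factor 10.6/1.35 = 7.8519
Step 2: 110 μL + 1600 μL = 1710 μL total → factor 1710/110 = 15.545
Step 3: 50 μL brought to 600 μL → factor 600/50 = 12
Dilution factor to tube #1 = 7.8519; to tube #3 = 1464.7
[tube #1]/[tube #3] = (factor to tube #3)/(factor to tube #1) = 1464.7/7.8519 = 187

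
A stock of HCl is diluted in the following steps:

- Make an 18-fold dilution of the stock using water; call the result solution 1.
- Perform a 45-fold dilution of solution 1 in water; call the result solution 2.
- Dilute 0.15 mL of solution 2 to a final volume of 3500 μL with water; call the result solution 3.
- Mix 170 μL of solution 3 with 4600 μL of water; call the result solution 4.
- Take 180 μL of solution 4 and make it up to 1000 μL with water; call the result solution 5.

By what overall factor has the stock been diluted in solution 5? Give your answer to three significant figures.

2.95 × 10^6

Step 1: 18-fold → factor 18
Step 2: 45-fold → factor 45
Step 3: 0.15 mL brought to 3500 μL → factor 3.5/0.15 = 23.333
Step 4: 170 μL + 4600 μL = 4770 μL total → factor 4770/170 = 28.059
Step 5: 180 μL brought to 1000 μL → factor 1000/180 = 5.5556
Overall dilution factor = 18 × 45 × 23.333 × 28.059 × 5.5556 = 2.9462 × 10^6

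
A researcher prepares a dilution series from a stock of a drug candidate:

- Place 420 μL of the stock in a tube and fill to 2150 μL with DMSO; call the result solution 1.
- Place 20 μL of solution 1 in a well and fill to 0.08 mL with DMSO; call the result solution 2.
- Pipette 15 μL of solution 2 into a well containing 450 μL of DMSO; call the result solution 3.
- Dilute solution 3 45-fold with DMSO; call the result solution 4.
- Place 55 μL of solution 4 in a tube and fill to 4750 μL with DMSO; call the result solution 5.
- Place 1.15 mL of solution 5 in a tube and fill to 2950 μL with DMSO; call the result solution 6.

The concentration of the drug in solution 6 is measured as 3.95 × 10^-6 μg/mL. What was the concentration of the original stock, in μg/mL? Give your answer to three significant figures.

Step 1: 420 μL brought to 2150 μL → factor 2150/420 = 5.119
Step 2: 20 μL brought to 0.08 mL → factor 80/20 = 4
Step 3: 15 μL + 450 μL = 465 μL total → factor 465/15 = 31
Step 4: 45-fold → factor 45
Step 5: 55 μL brought to 4750 μL → factor 4750/55 = 86.364
Step 6: 1.15 mL brought to 2950 μL → factor 2.95/1.15 = 2.5652
Overall dilution factor = 5.119 × 4 × 31 × 45 × 86.364 × 2.5652 = 6.3282 × 10^6
Stock = 3.95 × 10^-6 μg/mL × 6.3282 × 10^6 = 25.0 μg/mL

25.0 μg/mL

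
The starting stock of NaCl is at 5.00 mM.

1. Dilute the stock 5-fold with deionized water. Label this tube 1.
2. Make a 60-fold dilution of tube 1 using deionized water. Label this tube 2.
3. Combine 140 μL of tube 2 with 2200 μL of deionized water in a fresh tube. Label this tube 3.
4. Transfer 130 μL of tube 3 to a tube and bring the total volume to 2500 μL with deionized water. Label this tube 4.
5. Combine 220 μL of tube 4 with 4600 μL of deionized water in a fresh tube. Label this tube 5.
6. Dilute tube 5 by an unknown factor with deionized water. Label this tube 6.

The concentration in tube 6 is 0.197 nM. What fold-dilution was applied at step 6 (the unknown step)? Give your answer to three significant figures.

Step 1: 5-fold → factor 5
Step 2: 60-fold → factor 60
Step 3: 140 μL + 2200 μL = 2340 μL total → factor 2340/140 = 16.714
Step 4: 130 μL brought to 2500 μL → factor 2500/130 = 19.231
Step 5: 220 μL + 4600 μL = 4820 μL total → factor 4820/220 = 21.909
Step 6: unknown factor x
Product of known-step factors = 2.1127 × 10^6
Overall factor = 5.00 mM / (0.197 nM) = 2.5381 × 10^7
x = 2.5381 × 10^7 / 2.1127 × 10^6 = 12.0

12.0-fold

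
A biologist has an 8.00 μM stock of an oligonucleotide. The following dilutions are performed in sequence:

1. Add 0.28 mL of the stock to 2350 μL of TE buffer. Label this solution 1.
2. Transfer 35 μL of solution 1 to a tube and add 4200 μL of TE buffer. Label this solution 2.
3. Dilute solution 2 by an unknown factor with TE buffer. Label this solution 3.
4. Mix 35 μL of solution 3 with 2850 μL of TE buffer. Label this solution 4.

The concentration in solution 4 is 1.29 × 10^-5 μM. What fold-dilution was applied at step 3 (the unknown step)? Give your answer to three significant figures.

6.62-fold

Step 1: 0.28 mL + 2350 μL = 2.63 mL total → factor 2.63/0.28 = 9.3929
Step 2: 35 μL + 4200 μL = 4235 μL total → factor 4235/35 = 121
Step 3: unknown factor x
Step 4: 35 μL + 2850 μL = 2885 μL total → factor 2885/35 = 82.429
Product of known-step factors = 93683
Overall factor = 8.00 μM / (1.29 × 10^-5 μM) = 6.2016 × 10^5
x = 6.2016 × 10^5 / 93683 = 6.62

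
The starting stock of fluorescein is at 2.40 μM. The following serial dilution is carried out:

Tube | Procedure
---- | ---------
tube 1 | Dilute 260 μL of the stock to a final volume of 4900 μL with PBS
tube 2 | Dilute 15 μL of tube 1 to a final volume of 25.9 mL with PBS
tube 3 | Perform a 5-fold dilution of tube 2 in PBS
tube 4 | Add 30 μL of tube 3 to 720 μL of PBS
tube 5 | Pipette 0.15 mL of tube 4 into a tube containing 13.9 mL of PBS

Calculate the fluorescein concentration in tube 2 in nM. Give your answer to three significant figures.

Step 1: 260 μL brought to 4900 μL → factor 4900/260 = 18.846
Step 2: 15 μL brought to 25.9 mL → factor 25900/15 = 1726.7
Dilution factor through tube 2 = 18.846 × 1726.7 = 32541
[tube 2] = 2.40 μM / 32541 = 7.375 × 10^-5 μM = 0.0738 nM

0.0738 nM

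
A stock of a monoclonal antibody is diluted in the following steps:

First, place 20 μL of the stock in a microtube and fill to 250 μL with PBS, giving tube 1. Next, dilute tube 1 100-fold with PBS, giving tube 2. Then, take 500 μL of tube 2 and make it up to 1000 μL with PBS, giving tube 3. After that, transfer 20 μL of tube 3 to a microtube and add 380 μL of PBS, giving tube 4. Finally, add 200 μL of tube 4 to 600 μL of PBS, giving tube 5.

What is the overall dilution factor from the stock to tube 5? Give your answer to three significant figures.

Step 1: 20 μL brought to 250 μL → factor 250/20 = 12.5
Step 2: 100-fold → factor 100
Step 3: 500 μL brought to 1000 μL → factor 1000/500 = 2
Step 4: 20 μL + 380 μL = 400 μL total → factor 400/20 = 20
Step 5: 200 μL + 600 μL = 800 μL total → factor 800/200 = 4
Overall dilution factor = 12.5 × 100 × 2 × 20 × 4 = 2 × 10^5

2.00 × 10^5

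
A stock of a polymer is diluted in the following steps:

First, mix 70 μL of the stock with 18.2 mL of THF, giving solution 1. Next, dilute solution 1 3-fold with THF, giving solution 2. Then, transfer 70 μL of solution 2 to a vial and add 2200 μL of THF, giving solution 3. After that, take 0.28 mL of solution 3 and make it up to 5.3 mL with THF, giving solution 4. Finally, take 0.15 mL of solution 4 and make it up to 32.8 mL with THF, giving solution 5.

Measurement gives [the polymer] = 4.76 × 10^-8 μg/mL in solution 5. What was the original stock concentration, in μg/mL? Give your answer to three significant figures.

Step 1: 70 μL + 18.2 mL = 18270 μL total → factor 18270/70 = 261
Step 2: 3-fold → factor 3
Step 3: 70 μL + 2200 μL = 2270 μL total → factor 2270/70 = 32.429
Step 4: 0.28 mL brought to 5.3 mL → factor 5.3/0.28 = 18.929
Step 5: 0.15 mL brought to 32.8 mL → factor 32.8/0.15 = 218.67
Overall dilution factor = 261 × 3 × 32.429 × 18.929 × 218.67 = 1.051 × 10^8
Stock = 4.76 × 10^-8 μg/mL × 1.051 × 10^8 = 5.00 μg/mL

5.00 μg/mL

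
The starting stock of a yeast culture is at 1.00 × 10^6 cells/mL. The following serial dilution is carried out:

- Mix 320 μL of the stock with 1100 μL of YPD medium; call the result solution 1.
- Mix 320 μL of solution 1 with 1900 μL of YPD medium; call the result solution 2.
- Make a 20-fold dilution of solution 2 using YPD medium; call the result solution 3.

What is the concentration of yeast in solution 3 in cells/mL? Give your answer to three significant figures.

1.62 × 10^3 cells/mL

Step 1: 320 μL + 1100 μL = 1420 μL total → factor 1420/320 = 4.4375
Step 2: 320 μL + 1900 μL = 2220 μL total → factor 2220/320 = 6.9375
Step 3: 20-fold → factor 20
Overall dilution factor = 4.4375 × 6.9375 × 20 = 615.7
Final = 1.00 × 10^6 cells/mL / 615.7 = 1.62 × 10^3 cells/mL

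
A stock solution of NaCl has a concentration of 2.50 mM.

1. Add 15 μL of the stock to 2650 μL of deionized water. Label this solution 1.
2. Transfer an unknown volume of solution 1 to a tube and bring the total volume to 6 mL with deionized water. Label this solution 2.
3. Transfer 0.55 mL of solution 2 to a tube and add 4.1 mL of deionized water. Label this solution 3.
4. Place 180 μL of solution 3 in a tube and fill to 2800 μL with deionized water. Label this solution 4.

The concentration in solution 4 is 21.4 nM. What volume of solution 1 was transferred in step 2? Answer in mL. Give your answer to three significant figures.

Step 1: 15 μL + 2650 μL = 2665 μL total → factor 2665/15 = 177.67
Step 2: v brought to 6 mL → factor = 6 mL/v
Step 3: 0.55 mL + 4.1 mL = 4.65 mL total → factor 4.65/0.55 = 8.4545
Step 4: 180 μL brought to 2800 μL → factor 2800/180 = 15.556
Product of known-step factors = 23366
Overall factor = 2.50 mM / (21.4 nM) = 1.1682 × 10^5
Step-2 factor = 1.1682 × 10^5 / 23366 = 4.9997
v = 6 mL / 4.9997 = 1.20 mL

1.20 mL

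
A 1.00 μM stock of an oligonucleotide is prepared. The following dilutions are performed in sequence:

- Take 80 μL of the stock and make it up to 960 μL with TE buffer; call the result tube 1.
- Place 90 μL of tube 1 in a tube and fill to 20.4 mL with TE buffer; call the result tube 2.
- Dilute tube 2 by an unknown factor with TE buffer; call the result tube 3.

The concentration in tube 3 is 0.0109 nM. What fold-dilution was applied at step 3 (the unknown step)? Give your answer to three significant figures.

Step 1: 80 μL brought to 960 μL → factor 960/80 = 12
Step 2: 90 μL brought to 20.4 mL → factor 20400/90 = 226.67
Step 3: unknown factor x
Product of known-step factors = 2720
Overall factor = 1.00 μM / (0.0109 nM) = 91743
x = 91743 / 2720 = 33.7

33.7-fold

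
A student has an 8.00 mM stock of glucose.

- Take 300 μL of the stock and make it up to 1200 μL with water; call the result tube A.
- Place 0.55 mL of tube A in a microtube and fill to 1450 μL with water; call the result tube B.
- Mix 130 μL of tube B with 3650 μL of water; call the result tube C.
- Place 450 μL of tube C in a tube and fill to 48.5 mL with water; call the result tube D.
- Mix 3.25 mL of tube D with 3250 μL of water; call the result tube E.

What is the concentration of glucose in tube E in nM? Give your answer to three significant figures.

121 nM

Step 1: 300 μL brought to 1200 μL → factor 1200/300 = 4
Step 2: 0.55 mL brought to 1450 μL → factor 1.45/0.55 = 2.6364
Step 3: 130 μL + 3650 μL = 3780 μL total → factor 3780/130 = 29.077
Step 4: 450 μL brought to 48.5 mL → factor 48500/450 = 107.78
Step 5: 3.25 mL + 3250 μL = 6.5 mL total → factor 6.5/3.25 = 2
Overall dilution factor = 4 × 2.6364 × 29.077 × 107.78 × 2 = 66096
Final = 8.00 mM / 66096 = 0.0001210 mM = 121 nM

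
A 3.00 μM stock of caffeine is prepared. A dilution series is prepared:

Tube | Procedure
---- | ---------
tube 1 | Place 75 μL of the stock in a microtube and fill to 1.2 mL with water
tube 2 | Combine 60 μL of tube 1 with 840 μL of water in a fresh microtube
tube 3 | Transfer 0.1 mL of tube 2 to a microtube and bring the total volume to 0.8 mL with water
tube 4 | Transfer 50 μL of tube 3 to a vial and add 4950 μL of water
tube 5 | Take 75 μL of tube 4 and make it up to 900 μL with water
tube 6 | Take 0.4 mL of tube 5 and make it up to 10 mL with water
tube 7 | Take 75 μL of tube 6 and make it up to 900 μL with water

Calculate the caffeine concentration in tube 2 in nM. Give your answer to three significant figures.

Step 1: 75 μL brought to 1.2 mL → factor 1200/75 = 16
Step 2: 60 μL + 840 μL = 900 μL total → factor 900/60 = 15
Dilution factor through tube 2 = 16 × 15 = 240
[tube 2] = 3.00 μM / 240 = 0.01250 μM = 12.5 nM

12.5 nM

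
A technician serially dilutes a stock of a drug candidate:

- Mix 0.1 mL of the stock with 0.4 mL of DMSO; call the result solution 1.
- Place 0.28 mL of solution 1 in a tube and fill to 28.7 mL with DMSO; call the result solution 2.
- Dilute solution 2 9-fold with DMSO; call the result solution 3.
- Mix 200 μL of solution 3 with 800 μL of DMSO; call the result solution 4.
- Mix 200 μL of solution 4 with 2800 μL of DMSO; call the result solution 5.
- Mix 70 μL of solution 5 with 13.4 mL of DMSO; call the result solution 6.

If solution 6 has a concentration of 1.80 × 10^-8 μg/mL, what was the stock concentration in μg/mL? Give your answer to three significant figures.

Step 1: 0.1 mL + 0.4 mL = 0.5 mL total → factor 0.5/0.1 = 5
Step 2: 0.28 mL brought to 28.7 mL → factor 28.7/0.28 = 102.5
Step 3: 9-fold → factor 9
Step 4: 200 μL + 800 μL = 1000 μL total → factor 1000/200 = 5
Step 5: 200 μL + 2800 μL = 3000 μL total → factor 3000/200 = 15
Step 6: 70 μL + 13.4 mL = 13470 μL total → factor 13470/70 = 192.43
Overall dilution factor = 5 × 102.5 × 9 × 5 × 15 × 192.43 = 6.6568 × 10^7
Stock = 1.80 × 10^-8 μg/mL × 6.6568 × 10^7 = 1.20 μg/mL

1.20 μg/mL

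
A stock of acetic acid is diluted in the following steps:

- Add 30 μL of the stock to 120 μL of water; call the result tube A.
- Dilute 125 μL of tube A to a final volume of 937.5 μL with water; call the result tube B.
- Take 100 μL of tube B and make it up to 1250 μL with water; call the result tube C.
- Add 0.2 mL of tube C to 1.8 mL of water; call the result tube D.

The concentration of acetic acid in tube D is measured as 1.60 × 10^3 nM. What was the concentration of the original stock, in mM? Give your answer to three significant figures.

7.50 mM

Step 1: 30 μL + 120 μL = 150 μL total → factor 150/30 = 5
Step 2: 125 μL brought to 937.5 μL → factor 937.5/125 = 7.5
Step 3: 100 μL brought to 1250 μL → factor 1250/100 = 12.5
Step 4: 0.2 mL + 1.8 mL = 2 mL total → factor 2/0.2 = 10
Overall dilution factor = 5 × 7.5 × 12.5 × 10 = 4687.5
Stock = 1.60 × 10^3 nM × 4687.5 = 7.500 × 10^6 nM = 7.50 mM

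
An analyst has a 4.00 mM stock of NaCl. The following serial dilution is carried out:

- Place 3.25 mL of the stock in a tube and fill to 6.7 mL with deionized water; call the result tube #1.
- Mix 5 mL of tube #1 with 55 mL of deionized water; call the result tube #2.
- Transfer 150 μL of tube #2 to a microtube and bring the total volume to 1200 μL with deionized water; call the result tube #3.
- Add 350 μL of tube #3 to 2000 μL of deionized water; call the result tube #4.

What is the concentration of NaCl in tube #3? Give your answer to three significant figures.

Step 1: 3.25 mL brought to 6.7 mL → factor 6.7/3.25 = 2.0615
Step 2: 5 mL + 55 mL = 60 mL total → factor 60/5 = 12
Step 3: 150 μL brought to 1200 μL → factor 1200/150 = 8
Dilution factor through tube #3 = 2.0615 × 12 × 8 = 197.91
[tube #3] = 4.00 mM / 197.91 = 0.0202 mM

0.0202 mM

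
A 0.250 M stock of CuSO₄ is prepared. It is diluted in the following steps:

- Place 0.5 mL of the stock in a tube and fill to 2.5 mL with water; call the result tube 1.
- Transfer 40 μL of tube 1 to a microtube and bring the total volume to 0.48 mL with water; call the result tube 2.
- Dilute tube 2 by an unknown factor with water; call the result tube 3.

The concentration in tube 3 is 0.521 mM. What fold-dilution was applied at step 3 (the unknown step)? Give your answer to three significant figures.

Step 1: 0.5 mL brought to 2.5 mL → factor 2.5/0.5 = 5
Step 2: 40 μL brought to 0.48 mL → factor 480/40 = 12
Step 3: unknown factor x
Product of known-step factors = 60
Overall factor = 0.250 M / (0.521 mM) = 479.85
x = 479.85 / 60 = 8.00

8.00-fold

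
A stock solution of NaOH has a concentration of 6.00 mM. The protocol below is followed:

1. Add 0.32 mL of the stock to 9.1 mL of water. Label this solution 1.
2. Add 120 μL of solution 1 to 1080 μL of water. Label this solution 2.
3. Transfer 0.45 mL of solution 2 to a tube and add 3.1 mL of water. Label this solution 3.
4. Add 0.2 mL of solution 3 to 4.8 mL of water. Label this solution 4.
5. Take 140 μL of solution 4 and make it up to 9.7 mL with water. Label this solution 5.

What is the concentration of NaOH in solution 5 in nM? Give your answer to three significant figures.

1.49 nM

Step 1: 0.32 mL + 9.1 mL = 9.42 mL total → factor 9.42/0.32 = 29.438
Step 2: 120 μL + 1080 μL = 1200 μL total → factor 1200/120 = 10
Step 3: 0.45 mL + 3.1 mL = 3.55 mL total → factor 3.55/0.45 = 7.8889
Step 4: 0.2 mL + 4.8 mL = 5 mL total → factor 5/0.2 = 25
Step 5: 140 μL brought to 9.7 mL → factor 9700/140 = 69.286
Overall dilution factor = 29.438 × 10 × 7.8889 × 25 × 69.286 = 4.0225 × 10^6
Final = 6.00 mM / 4.0225 × 10^6 = 1.492 × 10^-6 mM = 1.49 nM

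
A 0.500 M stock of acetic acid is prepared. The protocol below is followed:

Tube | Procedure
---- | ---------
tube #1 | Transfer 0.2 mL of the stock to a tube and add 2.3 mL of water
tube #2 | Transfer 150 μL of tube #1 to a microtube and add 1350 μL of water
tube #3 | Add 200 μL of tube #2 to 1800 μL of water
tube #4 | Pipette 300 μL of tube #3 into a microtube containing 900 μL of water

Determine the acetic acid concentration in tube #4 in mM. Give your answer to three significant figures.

0.100 mM

Step 1: 0.2 mL + 2.3 mL = 2.5 mL total → factor 2.5/0.2 = 12.5
Step 2: 150 μL + 1350 μL = 1500 μL total → factor 1500/150 = 10
Step 3: 200 μL + 1800 μL = 2000 μL total → factor 2000/200 = 10
Step 4: 300 μL + 900 μL = 1200 μL total → factor 1200/300 = 4
Overall dilution factor = 12.5 × 10 × 10 × 4 = 5000
Final = 0.500 M / 5000 = 0.0001000 M = 0.100 mM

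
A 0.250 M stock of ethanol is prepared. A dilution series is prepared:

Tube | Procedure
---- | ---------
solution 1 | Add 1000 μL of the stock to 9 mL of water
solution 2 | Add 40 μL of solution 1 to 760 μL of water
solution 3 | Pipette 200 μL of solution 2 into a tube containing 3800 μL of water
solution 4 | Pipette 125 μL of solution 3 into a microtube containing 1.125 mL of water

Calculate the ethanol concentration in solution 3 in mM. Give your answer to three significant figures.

Step 1: 1000 μL + 9 mL = 10000 μL total → factor 10000/1000 = 10
Step 2: 40 μL + 760 μL = 800 μL total → factor 800/40 = 20
Step 3: 200 μL + 3800 μL = 4000 μL total → factor 4000/200 = 20
Dilution factor through solution 3 = 10 × 20 × 20 = 4000
[solution 3] = 0.250 M / 4000 = 6.250 × 10^-5 M = 0.0625 mM

0.0625 mM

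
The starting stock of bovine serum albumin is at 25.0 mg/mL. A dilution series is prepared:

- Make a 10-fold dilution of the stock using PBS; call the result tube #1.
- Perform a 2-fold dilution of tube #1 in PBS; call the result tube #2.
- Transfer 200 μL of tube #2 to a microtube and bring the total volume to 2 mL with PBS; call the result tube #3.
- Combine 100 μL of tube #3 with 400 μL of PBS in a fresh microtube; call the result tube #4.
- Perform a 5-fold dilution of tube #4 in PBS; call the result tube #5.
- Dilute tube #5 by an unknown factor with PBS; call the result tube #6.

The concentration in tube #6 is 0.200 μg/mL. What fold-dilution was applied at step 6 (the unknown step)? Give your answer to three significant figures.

25.0-fold

Step 1: 10-fold → factor 10
Step 2: 2-fold → factor 2
Step 3: 200 μL brought to 2 mL → factor 2000/200 = 10
Step 4: 100 μL + 400 μL = 500 μL total → factor 500/100 = 5
Step 5: 5-fold → factor 5
Step 6: unknown factor x
Product of known-step factors = 5000
Overall factor = 25.0 mg/mL / (0.200 μg/mL) = 1.25 × 10^5
x = 1.25 × 10^5 / 5000 = 25.0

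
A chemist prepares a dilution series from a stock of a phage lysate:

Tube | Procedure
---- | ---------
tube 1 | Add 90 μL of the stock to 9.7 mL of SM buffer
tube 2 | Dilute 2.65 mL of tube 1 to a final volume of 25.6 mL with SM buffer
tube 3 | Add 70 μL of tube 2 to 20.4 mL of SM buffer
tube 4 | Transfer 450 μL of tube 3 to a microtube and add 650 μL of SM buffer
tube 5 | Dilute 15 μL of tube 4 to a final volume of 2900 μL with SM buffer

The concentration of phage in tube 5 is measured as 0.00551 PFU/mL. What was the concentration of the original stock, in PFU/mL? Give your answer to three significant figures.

Step 1: 90 μL + 9.7 mL = 9790 μL total → factor 9790/90 = 108.78
Step 2: 2.65 mL brought to 25.6 mL → factor 25.6/2.65 = 9.6604
Step 3: 70 μL + 20.4 mL = 20470 μL total → factor 20470/70 = 292.43
Step 4: 450 μL + 650 μL = 1100 μL total → factor 1100/450 = 2.4444
Step 5: 15 μL brought to 2900 μL → factor 2900/15 = 193.33
Overall dilution factor = 108.78 × 9.6604 × 292.43 × 2.4444 × 193.33 = 1.4522 × 10^8
Stock = 0.00551 PFU/mL × 1.4522 × 10^8 = 8.00 × 10^5 PFU/mL

8.00 × 10^5 PFU/mL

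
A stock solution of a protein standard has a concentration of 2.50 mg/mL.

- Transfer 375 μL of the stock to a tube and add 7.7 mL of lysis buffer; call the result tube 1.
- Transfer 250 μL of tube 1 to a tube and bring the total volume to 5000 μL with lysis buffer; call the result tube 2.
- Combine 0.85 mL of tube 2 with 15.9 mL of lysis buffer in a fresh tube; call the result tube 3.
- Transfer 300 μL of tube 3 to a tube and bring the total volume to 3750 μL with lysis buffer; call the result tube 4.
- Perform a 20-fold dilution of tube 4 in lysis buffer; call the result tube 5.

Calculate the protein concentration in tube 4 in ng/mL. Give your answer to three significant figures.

23.6 ng/mL

Step 1: 375 μL + 7.7 mL = 8075 μL total → factor 8075/375 = 21.533
Step 2: 250 μL brought to 5000 μL → factor 5000/250 = 20
Step 3: 0.85 mL + 15.9 mL = 16.75 mL total → factor 16.75/0.85 = 19.706
Step 4: 300 μL brought to 3750 μL → factor 3750/300 = 12.5
Dilution factor through tube 4 = 21.533 × 20 × 19.706 × 12.5 = 1.0608 × 10^5
[tube 4] = 2.50 mg/mL / 1.0608 × 10^5 = 2.357 × 10^-5 mg/mL = 23.6 ng/mL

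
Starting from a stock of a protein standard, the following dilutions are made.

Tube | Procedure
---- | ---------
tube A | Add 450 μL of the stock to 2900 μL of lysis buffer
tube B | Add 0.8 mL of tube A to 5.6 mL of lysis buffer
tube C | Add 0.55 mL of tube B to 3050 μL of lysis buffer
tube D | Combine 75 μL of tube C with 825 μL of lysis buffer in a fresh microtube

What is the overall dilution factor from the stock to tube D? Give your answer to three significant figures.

Step 1: 450 μL + 2900 μL = 3350 μL total → factor 3350/450 = 7.4444
Step 2: 0.8 mL + 5.6 mL = 6.4 mL total → factor 6.4/0.8 = 8
Step 3: 0.55 mL + 3050 μL = 3.6 mL total → factor 3.6/0.55 = 6.5455
Step 4: 75 μL + 825 μL = 900 μL total → factor 900/75 = 12
Overall dilution factor = 7.4444 × 8 × 6.5455 × 12 = 4677.8

4.68 × 10^3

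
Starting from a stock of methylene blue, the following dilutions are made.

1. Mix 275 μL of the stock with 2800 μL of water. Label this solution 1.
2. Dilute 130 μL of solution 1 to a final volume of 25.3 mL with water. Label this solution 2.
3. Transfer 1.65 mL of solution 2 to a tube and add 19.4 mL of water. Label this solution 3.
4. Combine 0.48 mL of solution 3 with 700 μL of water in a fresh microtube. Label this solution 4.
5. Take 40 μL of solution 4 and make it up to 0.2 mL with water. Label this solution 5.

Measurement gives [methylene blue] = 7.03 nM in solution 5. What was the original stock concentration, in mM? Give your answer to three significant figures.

Step 1: 275 μL + 2800 μL = 3075 μL total → factor 3075/275 = 11.182
Step 2: 130 μL brought to 25.3 mL → factor 25300/130 = 194.62
Step 3: 1.65 mL + 19.4 mL = 21.05 mL total → factor 21.05/1.65 = 12.758
Step 4: 0.48 mL + 700 μL = 1.18 mL total → factor 1.18/0.48 = 2.4583
Step 5: 40 μL brought to 0.2 mL → factor 200/40 = 5
Overall dilution factor = 11.182 × 194.62 × 12.758 × 2.4583 × 5 = 3.4125 × 10^5
Stock = 7.03 nM × 3.4125 × 10^5 = 2.399 × 10^6 nM = 2.40 mM

2.40 mM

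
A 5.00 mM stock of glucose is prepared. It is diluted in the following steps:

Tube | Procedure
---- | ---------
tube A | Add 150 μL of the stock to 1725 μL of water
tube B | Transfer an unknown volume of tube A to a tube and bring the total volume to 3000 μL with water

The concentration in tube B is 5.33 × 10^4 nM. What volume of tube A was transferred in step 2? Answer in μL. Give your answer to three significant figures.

Step 1: 150 μL + 1725 μL = 1875 μL total → factor 1875/150 = 12.5
Step 2: v brought to 3000 μL → factor = 3000 μL/v
Product of known-step factors = 12.5
Overall factor = 5.00 mM / (5.33 × 10^4 nM) = 93.809
Step-2 factor = 93.809 / 12.5 = 7.5047
v = 3000 μL / 7.5047 = 400 μL

400 μL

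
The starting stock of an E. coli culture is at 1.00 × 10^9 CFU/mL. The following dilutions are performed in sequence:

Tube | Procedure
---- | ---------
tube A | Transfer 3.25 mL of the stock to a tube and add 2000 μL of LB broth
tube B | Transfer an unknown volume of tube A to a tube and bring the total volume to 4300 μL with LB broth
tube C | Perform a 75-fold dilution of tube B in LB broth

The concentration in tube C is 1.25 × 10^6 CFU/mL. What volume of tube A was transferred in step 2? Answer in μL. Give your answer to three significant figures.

651 μL

Step 1: 3.25 mL + 2000 μL = 5.25 mL total → factor 5.25/3.25 = 1.6154
Step 2: v brought to 4300 μL → factor = 4300 μL/v
Step 3: 75-fold → factor 75
Product of known-step factors = 121.15
Overall factor = 1.00 × 10^9 CFU/mL / (1.25 × 10^6 CFU/mL) = 800
Step-2 factor = 800 / 121.15 = 6.6032
v = 4300 μL / 6.6032 = 651 μL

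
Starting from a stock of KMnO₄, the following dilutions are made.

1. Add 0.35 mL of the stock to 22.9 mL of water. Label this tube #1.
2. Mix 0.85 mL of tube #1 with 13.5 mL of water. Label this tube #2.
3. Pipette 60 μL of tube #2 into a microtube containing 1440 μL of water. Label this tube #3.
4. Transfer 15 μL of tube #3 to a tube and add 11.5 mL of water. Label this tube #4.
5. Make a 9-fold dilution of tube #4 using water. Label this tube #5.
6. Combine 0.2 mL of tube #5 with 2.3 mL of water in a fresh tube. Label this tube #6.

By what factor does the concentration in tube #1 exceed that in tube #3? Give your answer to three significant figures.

422

Step 1: 0.35 mL + 22.9 mL = 23.25 mL total → factor 23.25/0.35 = 66.429
Step 2: 0.85 mL + 13.5 mL = 14.35 mL total → factor 14.35/0.85 = 16.882
Step 3: 60 μL + 1440 μL = 1500 μL total → factor 1500/60 = 25
Dilution factor to tube #1 = 66.429; to tube #3 = 28037
[tube #1]/[tube #3] = (factor to tube #3)/(factor to tube #1) = 28037/66.429 = 422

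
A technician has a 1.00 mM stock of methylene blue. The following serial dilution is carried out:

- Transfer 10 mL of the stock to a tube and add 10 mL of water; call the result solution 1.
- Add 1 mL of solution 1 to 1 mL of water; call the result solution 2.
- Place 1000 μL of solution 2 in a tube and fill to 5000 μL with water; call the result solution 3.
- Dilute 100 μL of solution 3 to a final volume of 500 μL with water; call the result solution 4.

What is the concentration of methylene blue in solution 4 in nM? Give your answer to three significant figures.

1.00 × 10^4 nM

Step 1: 10 mL + 10 mL = 20 mL total → factor 20/10 = 2
Step 2: 1 mL + 1 mL = 2 mL total → factor 2/1 = 2
Step 3: 1000 μL brought to 5000 μL → factor 5000/1000 = 5
Step 4: 100 μL brought to 500 μL → factor 500/100 = 5
Overall dilution factor = 2 × 2 × 5 × 5 = 100
Final = 1.00 mM / 100 = 0.01000 mM = 1.00 × 10^4 nM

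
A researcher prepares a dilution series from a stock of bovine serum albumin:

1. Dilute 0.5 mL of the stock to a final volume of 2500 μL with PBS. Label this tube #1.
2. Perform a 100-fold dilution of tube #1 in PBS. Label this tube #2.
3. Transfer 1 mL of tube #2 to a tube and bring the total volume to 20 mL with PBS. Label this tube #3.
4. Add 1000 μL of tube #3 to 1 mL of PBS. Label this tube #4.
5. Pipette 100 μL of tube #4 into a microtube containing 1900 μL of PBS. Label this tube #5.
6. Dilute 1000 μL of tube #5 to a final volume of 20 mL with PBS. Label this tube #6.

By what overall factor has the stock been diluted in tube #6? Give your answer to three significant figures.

Step 1: 0.5 mL brought to 2500 μL → factor 2.5/0.5 = 5
Step 2: 100-fold → factor 100
Step 3: 1 mL brought to 20 mL → factor 20/1 = 20
Step 4: 1000 μL + 1 mL = 2000 μL total → factor 2000/1000 = 2
Step 5: 100 μL + 1900 μL = 2000 μL total → factor 2000/100 = 20
Step 6: 1000 μL brought to 20 mL → factor 20000/1000 = 20
Overall dilution factor = 5 × 100 × 20 × 2 × 20 × 20 = 8 × 10^6

8.00 × 10^6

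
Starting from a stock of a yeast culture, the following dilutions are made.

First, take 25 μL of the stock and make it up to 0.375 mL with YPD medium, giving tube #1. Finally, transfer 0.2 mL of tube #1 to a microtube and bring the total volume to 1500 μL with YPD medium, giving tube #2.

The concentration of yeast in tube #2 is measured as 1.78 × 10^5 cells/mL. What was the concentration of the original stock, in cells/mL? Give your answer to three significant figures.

Step 1: 25 μL brought to 0.375 mL → factor 375/25 = 15
Step 2: 0.2 mL brought to 1500 μL → factor 1.5/0.2 = 7.5
Overall dilution factor = 15 × 7.5 = 112.5
Stock = 1.78 × 10^5 cells/mL × 112.5 = 2.00 × 10^7 cells/mL

2.00 × 10^7 cells/mL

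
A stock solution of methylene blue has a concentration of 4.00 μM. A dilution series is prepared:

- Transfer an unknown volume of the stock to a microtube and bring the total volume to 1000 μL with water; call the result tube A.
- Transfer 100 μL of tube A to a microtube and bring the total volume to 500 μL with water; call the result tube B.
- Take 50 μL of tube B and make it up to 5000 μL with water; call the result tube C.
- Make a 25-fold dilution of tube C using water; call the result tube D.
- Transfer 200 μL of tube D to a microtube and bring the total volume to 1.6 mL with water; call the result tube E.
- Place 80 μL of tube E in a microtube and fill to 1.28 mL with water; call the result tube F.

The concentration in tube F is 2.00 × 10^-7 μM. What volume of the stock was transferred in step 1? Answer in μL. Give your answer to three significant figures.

Step 1: v brought to 1000 μL → factor = 1000 μL/v
Step 2: 100 μL brought to 500 μL → factor 500/100 = 5
Step 3: 50 μL brought to 5000 μL → factor 5000/50 = 100
Step 4: 25-fold → factor 25
Step 5: 200 μL brought to 1.6 mL → factor 1600/200 = 8
Step 6: 80 μL brought to 1.28 mL → factor 1280/80 = 16
Product of known-step factors = 1.6 × 10^6
Overall factor = 4.00 μM / (2.00 × 10^-7 μM) = 2 × 10^7
Step-1 factor = 2 × 10^7 / 1.6 × 10^6 = 12.5
v = 1000 μL / 12.5 = 80.0 μL

80.0 μL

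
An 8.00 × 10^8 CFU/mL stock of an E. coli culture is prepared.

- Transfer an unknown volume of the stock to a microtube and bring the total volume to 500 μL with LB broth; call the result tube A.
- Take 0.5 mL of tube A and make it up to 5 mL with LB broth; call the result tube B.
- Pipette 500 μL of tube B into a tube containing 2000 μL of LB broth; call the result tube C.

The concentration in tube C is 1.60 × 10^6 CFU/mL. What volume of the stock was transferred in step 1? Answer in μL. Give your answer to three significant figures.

Step 1: v brought to 500 μL → factor = 500 μL/v
Step 2: 0.5 mL brought to 5 mL → factor 5/0.5 = 10
Step 3: 500 μL + 2000 μL = 2500 μL total → factor 2500/500 = 5
Product of known-step factors = 50
Overall factor = 8.00 × 10^8 CFU/mL / (1.60 × 10^6 CFU/mL) = 500
Step-1 factor = 500 / 50 = 10
v = 500 μL / 10 = 50.0 μL

50.0 μL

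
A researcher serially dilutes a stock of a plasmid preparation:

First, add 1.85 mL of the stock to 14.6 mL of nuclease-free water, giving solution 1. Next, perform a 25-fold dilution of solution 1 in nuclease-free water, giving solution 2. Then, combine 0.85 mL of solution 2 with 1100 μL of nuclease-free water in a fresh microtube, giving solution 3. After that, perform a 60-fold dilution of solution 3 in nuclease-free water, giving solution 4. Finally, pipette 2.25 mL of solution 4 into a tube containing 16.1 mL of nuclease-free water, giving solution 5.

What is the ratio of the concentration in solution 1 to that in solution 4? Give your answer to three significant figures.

Step 1: 1.85 mL + 14.6 mL = 16.45 mL total → factor 16.45/1.85 = 8.8919
Step 2: 25-fold → factor 25
Step 3: 0.85 mL + 1100 μL = 1.95 mL total → factor 1.95/0.85 = 2.2941
Step 4: 60-fold → factor 60
Dilution factor to solution 1 = 8.8919; to solution 4 = 30599
[solution 1]/[solution 4] = (factor to solution 4)/(factor to solution 1) = 30599/8.8919 = 3.44 × 10^3

3.44 × 10^3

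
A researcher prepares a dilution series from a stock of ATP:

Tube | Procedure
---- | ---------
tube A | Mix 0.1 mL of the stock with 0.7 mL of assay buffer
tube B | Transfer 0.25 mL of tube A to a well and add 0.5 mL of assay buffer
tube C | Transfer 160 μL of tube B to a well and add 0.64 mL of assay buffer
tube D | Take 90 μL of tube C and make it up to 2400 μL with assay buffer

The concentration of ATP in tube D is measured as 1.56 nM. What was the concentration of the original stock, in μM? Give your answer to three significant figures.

Step 1: 0.1 mL + 0.7 mL = 0.8 mL total → factor 0.8/0.1 = 8
Step 2: 0.25 mL + 0.5 mL = 0.75 mL total → factor 0.75/0.25 = 3
Step 3: 160 μL + 0.64 mL = 800 μL total → factor 800/160 = 5
Step 4: 90 μL brought to 2400 μL → factor 2400/90 = 26.667
Overall dilution factor = 8 × 3 × 5 × 26.667 = 3200
Stock = 1.56 nM × 3200 = 4992 nM = 4.99 μM

4.99 μM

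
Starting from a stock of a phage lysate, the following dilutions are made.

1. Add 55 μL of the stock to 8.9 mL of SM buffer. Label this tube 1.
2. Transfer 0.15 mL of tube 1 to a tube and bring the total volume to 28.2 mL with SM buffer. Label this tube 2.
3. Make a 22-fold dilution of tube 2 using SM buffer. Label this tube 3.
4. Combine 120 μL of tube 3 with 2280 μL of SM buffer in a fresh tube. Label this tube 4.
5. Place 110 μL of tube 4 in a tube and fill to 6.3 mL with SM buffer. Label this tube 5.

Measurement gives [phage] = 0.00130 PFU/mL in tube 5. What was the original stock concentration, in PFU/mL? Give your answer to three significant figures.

1.00 × 10^6 PFU/mL

Step 1: 55 μL + 8.9 mL = 8955 μL total → factor 8955/55 = 162.82
Step 2: 0.15 mL brought to 28.2 mL → factor 28.2/0.15 = 188
Step 3: 22-fold → factor 22
Step 4: 120 μL + 2280 μL = 2400 μL total → factor 2400/120 = 20
Step 5: 110 μL brought to 6.3 mL → factor 6300/110 = 57.273
Overall dilution factor = 162.82 × 188 × 22 × 20 × 57.273 = 7.7137 × 10^8
Stock = 0.00130 PFU/mL × 7.7137 × 10^8 = 1.00 × 10^6 PFU/mL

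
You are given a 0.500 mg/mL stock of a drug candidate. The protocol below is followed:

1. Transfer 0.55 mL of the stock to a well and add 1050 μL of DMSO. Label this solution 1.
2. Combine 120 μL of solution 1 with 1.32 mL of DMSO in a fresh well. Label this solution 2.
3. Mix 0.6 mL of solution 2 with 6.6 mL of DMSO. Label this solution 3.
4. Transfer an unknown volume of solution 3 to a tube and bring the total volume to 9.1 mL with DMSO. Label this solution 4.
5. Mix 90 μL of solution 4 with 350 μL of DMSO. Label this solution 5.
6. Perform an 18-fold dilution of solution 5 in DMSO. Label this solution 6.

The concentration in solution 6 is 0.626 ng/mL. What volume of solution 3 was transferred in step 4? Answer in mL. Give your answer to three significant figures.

0.420 mL

Step 1: 0.55 mL + 1050 μL = 1.6 mL total → factor 1.6/0.55 = 2.9091
Step 2: 120 μL + 1.32 mL = 1440 μL total → factor 1440/120 = 12
Step 3: 0.6 mL + 6.6 mL = 7.2 mL total → factor 7.2/0.6 = 12
Step 4: v brought to 9.1 mL → factor = 9.1 mL/v
Step 5: 90 μL + 350 μL = 440 μL total → factor 440/90 = 4.8889
Step 6: 18-fold → factor 18
Product of known-step factors = 36864
Overall factor = 0.500 mg/mL / (0.626 ng/mL) = 7.9872 × 10^5
Step-4 factor = 7.9872 × 10^5 / 36864 = 21.667
v = 9.1 mL / 21.667 = 0.420 mL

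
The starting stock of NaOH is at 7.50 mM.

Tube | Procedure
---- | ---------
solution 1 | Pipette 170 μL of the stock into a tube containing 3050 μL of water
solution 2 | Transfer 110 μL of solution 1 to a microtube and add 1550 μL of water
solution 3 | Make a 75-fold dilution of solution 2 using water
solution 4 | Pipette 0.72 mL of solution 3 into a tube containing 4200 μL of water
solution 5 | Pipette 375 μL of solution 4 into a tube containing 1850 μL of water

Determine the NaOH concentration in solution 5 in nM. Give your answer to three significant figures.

Step 1: 170 μL + 3050 μL = 3220 μL total → factor 3220/170 = 18.941
Step 2: 110 μL + 1550 μL = 1660 μL total → factor 1660/110 = 15.091
Step 3: 75-fold → factor 75
Step 4: 0.72 mL + 4200 μL = 4.92 mL total → factor 4.92/0.72 = 6.8333
Step 5: 375 μL + 1850 μL = 2225 μL total → factor 2225/375 = 5.9333
Overall dilution factor = 18.941 × 15.091 × 75 × 6.8333 × 5.9333 = 8.6919 × 10^5
Final = 7.50 mM / 8.6919 × 10^5 = 8.629 × 10^-6 mM = 8.63 nM

8.63 nM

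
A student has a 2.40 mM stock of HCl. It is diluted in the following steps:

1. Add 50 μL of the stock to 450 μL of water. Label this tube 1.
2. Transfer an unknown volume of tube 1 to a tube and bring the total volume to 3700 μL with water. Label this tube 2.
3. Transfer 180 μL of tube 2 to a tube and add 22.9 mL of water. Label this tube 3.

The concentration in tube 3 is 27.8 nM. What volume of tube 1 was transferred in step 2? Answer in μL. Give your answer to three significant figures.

Step 1: 50 μL + 450 μL = 500 μL total → factor 500/50 = 10
Step 2: v brought to 3700 μL → factor = 3700 μL/v
Step 3: 180 μL + 22.9 mL = 23080 μL total → factor 23080/180 = 128.22
Product of known-step factors = 1282.2
Overall factor = 2.40 mM / (27.8 nM) = 86331
Step-2 factor = 86331 / 1282.2 = 67.329
v = 3700 μL / 67.329 = 55.0 μL

55.0 μL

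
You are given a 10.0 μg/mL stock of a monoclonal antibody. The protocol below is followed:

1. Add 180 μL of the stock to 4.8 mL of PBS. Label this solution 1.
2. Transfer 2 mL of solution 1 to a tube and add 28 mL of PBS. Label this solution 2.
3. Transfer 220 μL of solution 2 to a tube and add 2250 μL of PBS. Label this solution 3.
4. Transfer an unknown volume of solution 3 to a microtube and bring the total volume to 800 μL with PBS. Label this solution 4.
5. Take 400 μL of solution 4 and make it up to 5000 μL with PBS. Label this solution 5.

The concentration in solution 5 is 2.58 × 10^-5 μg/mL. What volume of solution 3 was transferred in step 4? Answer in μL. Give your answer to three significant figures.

120 μL

Step 1: 180 μL + 4.8 mL = 4980 μL total → factor 4980/180 = 27.667
Step 2: 2 mL + 28 mL = 30 mL total → factor 30/2 = 15
Step 3: 220 μL + 2250 μL = 2470 μL total → factor 2470/220 = 11.227
Step 4: v brought to 800 μL → factor = 800 μL/v
Step 5: 400 μL brought to 5000 μL → factor 5000/400 = 12.5
Product of known-step factors = 58241
Overall factor = 10.0 μg/mL / (2.58 × 10^-5 μg/mL) = 3.876 × 10^5
Step-4 factor = 3.876 × 10^5 / 58241 = 6.655
v = 800 μL / 6.655 = 120 μL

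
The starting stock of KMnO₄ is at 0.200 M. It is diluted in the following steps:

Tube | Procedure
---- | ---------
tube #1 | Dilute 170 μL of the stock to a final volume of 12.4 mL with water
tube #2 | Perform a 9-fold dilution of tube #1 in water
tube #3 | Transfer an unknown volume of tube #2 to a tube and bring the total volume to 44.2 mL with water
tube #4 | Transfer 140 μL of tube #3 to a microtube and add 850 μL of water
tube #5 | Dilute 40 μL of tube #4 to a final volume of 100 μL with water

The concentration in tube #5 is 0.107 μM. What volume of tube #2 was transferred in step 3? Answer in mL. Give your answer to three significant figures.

0.274 mL

Step 1: 170 μL brought to 12.4 mL → factor 12400/170 = 72.941
Step 2: 9-fold → factor 9
Step 3: v brought to 44.2 mL → factor = 44.2 mL/v
Step 4: 140 μL + 850 μL = 990 μL total → factor 990/140 = 7.0714
Step 5: 40 μL brought to 100 μL → factor 100/40 = 2.5
Product of known-step factors = 11605
Overall factor = 0.200 M / (0.107 μM) = 1.8692 × 10^6
Step-3 factor = 1.8692 × 10^6 / 11605 = 161.06
v = 44.2 mL / 161.06 = 0.274 mL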